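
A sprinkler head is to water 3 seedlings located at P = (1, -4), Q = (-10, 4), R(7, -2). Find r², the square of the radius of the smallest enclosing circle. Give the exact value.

Side lengths²: PQ² = 185, PR² = 40, QR² = 325.
Since QR² = 325 ≥ 185 + 40 = 225, the angle opposite QR is not acute, so the smallest enclosing circle has QR as diameter.
Centre = midpoint of QR = (-1.5, 1), r² = 325/4 = 81.25.

81.25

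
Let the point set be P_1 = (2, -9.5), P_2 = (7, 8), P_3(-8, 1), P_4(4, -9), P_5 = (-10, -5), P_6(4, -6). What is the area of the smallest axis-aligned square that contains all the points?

306.25

The bounding box has width 17 and height 17.5.
An axis-aligned square enclosing the set must have side ≥ max(width, height).
So the minimum side is max(17, 17.5) = 17.5.
Area = 17.5² = 306.25.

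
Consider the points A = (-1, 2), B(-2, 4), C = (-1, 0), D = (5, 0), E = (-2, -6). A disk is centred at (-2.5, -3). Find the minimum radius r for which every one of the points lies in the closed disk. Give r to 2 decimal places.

The required radius is the distance from (-2.5, -3) to the farthest point.
Squared distances: 27.25, 49.25, 11.25, 65.25, 9.25.
Maximum is 65.25, attained at D.
r = √(65.25) ≈ 8.08.

8.08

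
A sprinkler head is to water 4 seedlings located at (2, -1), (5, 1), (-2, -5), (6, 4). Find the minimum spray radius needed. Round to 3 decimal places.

6.021

The minimum enclosing circle of a finite set is fixed by two of the points (as a diameter) or three (as a circumcircle).
The farthest pair is (-2, -5)–(6, 4) with squared distance 145. The circle on this segment as diameter has centre (2, -0.5) and r² = 145/4 = 36.25.
Check (2, -1): distance² to centre = 0.25 ≤ 36.25, so it lies inside.
All remaining points lie in this disk, and no smaller disk contains both endpoints, so this is the minimum enclosing circle.
r = √(36.25) ≈ 6.021.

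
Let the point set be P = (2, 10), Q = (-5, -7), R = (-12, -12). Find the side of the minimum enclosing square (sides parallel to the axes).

The bounding box has width 14 and height 22.
An axis-aligned square enclosing the set must have side ≥ max(width, height).
So the minimum side is max(14, 22) = 22.

22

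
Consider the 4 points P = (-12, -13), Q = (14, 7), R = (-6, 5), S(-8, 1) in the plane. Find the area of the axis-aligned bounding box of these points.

520

x ranges over [-12, 14], width 26.
y ranges over [-13, 7], height 20.
Area = 26 × 20 = 520.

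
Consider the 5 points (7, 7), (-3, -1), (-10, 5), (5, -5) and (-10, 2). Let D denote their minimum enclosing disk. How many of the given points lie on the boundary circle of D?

The minimum enclosing circle is determined by three boundary points: (7, 7), (-10, 5), (5, -5).
Their circumcentre is (-1.05, 2.175) with r² = 88.083125.
The farthest remaining point (-10, 2) is at distance² 80.133125 ≤ 88.083125.
The points at distance exactly r from the centre are (7, 7), (-10, 5), (5, -5) — 3 points.

3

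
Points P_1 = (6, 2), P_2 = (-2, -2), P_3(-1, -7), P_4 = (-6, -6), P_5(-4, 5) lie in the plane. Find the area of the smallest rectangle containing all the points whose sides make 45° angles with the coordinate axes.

150

In coordinates u = x + y, v = x − y the rectangle is axis-aligned; the map (x,y)→(u,v) scales areas by 2.
u-values: 8, -4, -8, -12, 1; range = 8 − (-12) = 20.
v-values: 4, 0, 6, 0, -9; range = 6 − (-9) = 15.
Area = (20 × 15) / 2 = 150.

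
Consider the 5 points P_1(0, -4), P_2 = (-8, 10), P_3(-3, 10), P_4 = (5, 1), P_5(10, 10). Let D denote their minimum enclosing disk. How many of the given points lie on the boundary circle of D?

3

By Welzl's lemma the MEC is supported by two points (diametrically opposite) or three points (on a circumcircle).
The minimum enclosing circle is determined by three boundary points: P_1, P_2, P_5.
Their circumcentre is (1, 41/7) with r² = 4810/49.
The farthest remaining point P_4 is at distance² 1940/49 ≤ 4810/49.
The points at distance exactly r from the centre are P_1, P_2, P_5 — 3 points.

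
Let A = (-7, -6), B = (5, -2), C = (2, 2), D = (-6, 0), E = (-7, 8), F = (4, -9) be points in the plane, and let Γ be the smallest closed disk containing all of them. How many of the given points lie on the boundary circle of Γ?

2

The minimum enclosing circle of a finite set is fixed by two of the points (as a diameter) or three (as a circumcircle).
The farthest pair is E–F with squared distance 410. The circle on this segment as diameter has centre (-1.5, -0.5) and r² = 410/4 = 102.5.
Check A: distance² to centre = 60.5 ≤ 102.5, so it lies inside.
All remaining points lie in this disk, and no smaller disk contains both endpoints, so this is the minimum enclosing circle.
The points at distance exactly r from the centre are E, F — 2 points.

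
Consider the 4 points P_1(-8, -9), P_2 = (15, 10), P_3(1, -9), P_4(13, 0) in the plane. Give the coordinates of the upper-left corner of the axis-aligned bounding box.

x-range [-8, 15], y-range [-9, 10].
The upper-left corner is (-8, 10).

(-8, 10)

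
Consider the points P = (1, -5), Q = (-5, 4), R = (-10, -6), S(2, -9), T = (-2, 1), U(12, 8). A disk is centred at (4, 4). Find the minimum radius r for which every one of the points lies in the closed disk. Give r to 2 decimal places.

17.20

The required radius is the distance from (4, 4) to the farthest point.
Squared distances: 90, 81, 296, 173, 45, 80.
Maximum is 296, attained at R.
r = √296 ≈ 17.20.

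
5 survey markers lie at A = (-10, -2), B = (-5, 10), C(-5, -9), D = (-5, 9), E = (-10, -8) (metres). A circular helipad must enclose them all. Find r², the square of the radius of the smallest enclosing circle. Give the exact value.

A smallest enclosing disk is always determined by at most three of the input points on its boundary.
The minimum enclosing circle is determined by three boundary points: B, C, E.
Their circumcentre is (-5.7, 0.5) with r² = 90.74.
The farthest remaining point D is at distance² 72.74 ≤ 90.74.

90.74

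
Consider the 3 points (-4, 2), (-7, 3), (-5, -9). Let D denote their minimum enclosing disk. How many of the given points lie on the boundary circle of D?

2

Call the three points A, B, C in the order given.
Side lengths²: AB² = 10, AC² = 122, BC² = 148.
Since BC² = 148 ≥ 122 + 10 = 132, the angle opposite BC is not acute, so the smallest enclosing circle has BC as diameter.
Centre = midpoint of BC = (-6, -3), r² = 148/4 = 37.
The points at distance exactly r from the centre are (-7, 3), (-5, -9) — 2 points.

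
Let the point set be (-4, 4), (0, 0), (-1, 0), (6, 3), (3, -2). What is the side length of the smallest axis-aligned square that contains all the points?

The bounding box has width 10 and height 6.
An axis-aligned square enclosing the set must have side ≥ max(width, height).
So the minimum side is max(10, 6) = 10.

10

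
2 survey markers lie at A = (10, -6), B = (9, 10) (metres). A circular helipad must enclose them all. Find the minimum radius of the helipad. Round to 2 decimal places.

The smallest circle enclosing two points has them as diameter endpoints.
Centre = midpoint = (9.5, 2); r² = |AB|²/4 = 257/4 = 64.25.
r = √(64.25) ≈ 8.02.

8.02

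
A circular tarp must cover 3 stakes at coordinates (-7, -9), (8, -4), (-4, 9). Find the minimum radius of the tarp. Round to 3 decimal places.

Call the three points A, B, C in the order given.
Side lengths²: AB² = 250, AC² = 333, BC² = 313.
Since AC² = 333 < 313 + 250 = 563, the triangle is acute, so the smallest enclosing circle is the circumcircle.
Circumcentre = (-49/34, -23/34), r² = 57905/578.
r = √(57905/578) ≈ 10.009.

10.009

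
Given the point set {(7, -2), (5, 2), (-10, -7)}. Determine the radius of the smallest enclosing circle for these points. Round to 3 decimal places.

Call the three points A, B, C in the order given.
Side lengths²: AB² = 20, AC² = 314, BC² = 306.
Since AC² = 314 < 306 + 20 = 326, the triangle is acute, so the smallest enclosing circle is the circumcircle.
Circumcentre = (-22/13, -50/13), r² = 13345/169.
r = √(13345/169) ≈ 8.886.

8.886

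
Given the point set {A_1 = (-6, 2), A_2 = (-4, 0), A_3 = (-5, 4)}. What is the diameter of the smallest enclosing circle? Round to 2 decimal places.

4.12

Side lengths²: A_1A_2² = 8, A_1A_3² = 5, A_2A_3² = 17.
Since A_2A_3² = 17 ≥ 8 + 5 = 13, the angle opposite A_2A_3 is not acute, so the smallest enclosing circle has A_2A_3 as diameter.
Centre = midpoint of A_2A_3 = (-4.5, 2), r² = 17/4 = 4.25.
Diameter = 2r = 2√(4.25) ≈ 4.12.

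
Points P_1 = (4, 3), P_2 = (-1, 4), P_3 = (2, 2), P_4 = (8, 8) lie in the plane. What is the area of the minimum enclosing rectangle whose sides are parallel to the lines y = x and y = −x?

39

In coordinates u = x + y, v = x − y the rectangle is axis-aligned; the map (x,y)→(u,v) scales areas by 2.
u-values: 7, 3, 4, 16; range = 16 − 3 = 13.
v-values: 1, -5, 0, 0; range = 1 − (-5) = 6.
Area = (13 × 6) / 2 = 39.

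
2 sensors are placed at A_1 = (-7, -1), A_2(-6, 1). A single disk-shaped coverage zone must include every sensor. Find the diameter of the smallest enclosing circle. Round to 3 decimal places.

2.236

The smallest circle enclosing two points has them as diameter endpoints.
Centre = midpoint = (-6.5, 0); r² = |A_1A_2|²/4 = 5/4 = 1.25.
Diameter = 2r = 2√(1.25) ≈ 2.236.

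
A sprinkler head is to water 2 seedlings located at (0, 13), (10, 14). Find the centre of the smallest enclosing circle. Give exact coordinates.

(5, 13.5)

The smallest circle enclosing two points has them as diameter endpoints.
Centre = midpoint = (5, 13.5); r² = |(0, 13)−(10, 14)|²/4 = 101/4 = 25.25.
Centre = (5, 13.5).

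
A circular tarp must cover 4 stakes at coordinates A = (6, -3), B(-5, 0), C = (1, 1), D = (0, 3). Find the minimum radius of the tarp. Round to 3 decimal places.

By Welzl's lemma the MEC is supported by two points (diametrically opposite) or three points (on a circumcircle).
The farthest pair is A–B with squared distance 130. The circle on this segment as diameter has centre (0.5, -1.5) and r² = 130/4 = 32.5.
Check C: distance² to centre = 6.5 ≤ 32.5, so it lies inside.
All remaining points lie in this disk, and no smaller disk contains both endpoints, so this is the minimum enclosing circle.
r = √(32.5) ≈ 5.701.

5.701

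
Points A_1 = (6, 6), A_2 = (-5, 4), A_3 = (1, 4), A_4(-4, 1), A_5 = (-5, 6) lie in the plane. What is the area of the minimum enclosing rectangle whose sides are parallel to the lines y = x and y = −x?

In coordinates u = x + y, v = x − y the rectangle is axis-aligned; the map (x,y)→(u,v) scales areas by 2.
u-values: 12, -1, 5, -3, 1; range = 12 − (-3) = 15.
v-values: 0, -9, -3, -5, -11; range = 0 − (-11) = 11.
Area = (15 × 11) / 2 = 82.5.

82.5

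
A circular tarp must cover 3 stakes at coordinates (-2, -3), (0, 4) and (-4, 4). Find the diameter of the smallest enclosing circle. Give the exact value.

53/7

Call the three points A, B, C in the order given.
Side lengths²: AB² = 53, AC² = 53, BC² = 16.
Since AC² = 53 < 53 + 16 = 69, the triangle is acute, so the smallest enclosing circle is the circumcircle.
Circumcentre = (-2, 11/14), r² = 2809/196.
Diameter = 2r = 2√(2809/196) = 53/7.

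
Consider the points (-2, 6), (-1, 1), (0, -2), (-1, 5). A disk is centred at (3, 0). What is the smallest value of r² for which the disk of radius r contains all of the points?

The required radius is the distance from (3, 0) to the farthest point.
Squared distances: 61, 17, 13, 41.
Maximum is 61, attained at (-2, 6).

61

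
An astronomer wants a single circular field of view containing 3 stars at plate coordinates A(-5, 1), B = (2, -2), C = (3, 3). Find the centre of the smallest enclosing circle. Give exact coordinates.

(-15/19, 22/19)

Side lengths²: AB² = 58, AC² = 68, BC² = 26.
Since AC² = 68 < 58 + 26 = 84, the triangle is acute, so the smallest enclosing circle is the circumcircle.
Circumcentre = (-15/19, 22/19), r² = 6409/361.
Centre = (-15/19, 22/19).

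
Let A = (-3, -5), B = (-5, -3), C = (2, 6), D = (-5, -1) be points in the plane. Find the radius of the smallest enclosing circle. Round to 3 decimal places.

The farthest pair is A–C with squared distance 146. The circle on this segment as diameter has centre (-0.5, 0.5) and r² = 146/4 = 36.5.
Check B: distance² to centre = 32.5 ≤ 36.5, so it lies inside.
All remaining points lie in this disk, and no smaller disk contains both endpoints, so this is the minimum enclosing circle.
r = √(36.5) ≈ 6.042.

6.042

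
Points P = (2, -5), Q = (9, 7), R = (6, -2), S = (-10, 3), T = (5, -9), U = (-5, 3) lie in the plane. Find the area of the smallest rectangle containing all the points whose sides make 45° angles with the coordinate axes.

In coordinates u = x + y, v = x − y the rectangle is axis-aligned; the map (x,y)→(u,v) scales areas by 2.
u-values: -3, 16, 4, -7, -4, -2; range = 16 − (-7) = 23.
v-values: 7, 2, 8, -13, 14, -8; range = 14 − (-13) = 27.
Area = (23 × 27) / 2 = 310.5.

310.5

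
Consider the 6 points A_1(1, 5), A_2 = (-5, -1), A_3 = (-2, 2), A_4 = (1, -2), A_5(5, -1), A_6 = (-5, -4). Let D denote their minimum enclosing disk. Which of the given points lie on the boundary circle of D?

A_1, A_5, A_6

The minimum enclosing circle of a finite set is fixed by two of the points (as a diameter) or three (as a circumcircle).
The minimum enclosing circle is determined by three boundary points: A_1, A_5, A_6.
Their circumcentre is (-0.625, -5/12) with r² = 18421/576.
The farthest remaining point A_2 is at distance² 11221/576 ≤ 18421/576.
The points at distance exactly r from the centre are A_1, A_5, A_6 — 3 points.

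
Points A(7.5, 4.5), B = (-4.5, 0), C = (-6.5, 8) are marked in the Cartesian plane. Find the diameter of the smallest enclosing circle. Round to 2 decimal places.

14.52

Side lengths²: AB² = 164.25, AC² = 208.25, BC² = 68.
Since AC² = 208.25 < 164.25 + 68 = 232.25, the triangle is acute, so the smallest enclosing circle is the circumcircle.
Circumcentre = (0.3, 5.45), r² = 52.7425.
Diameter = 2r = 2√(52.7425) ≈ 14.52.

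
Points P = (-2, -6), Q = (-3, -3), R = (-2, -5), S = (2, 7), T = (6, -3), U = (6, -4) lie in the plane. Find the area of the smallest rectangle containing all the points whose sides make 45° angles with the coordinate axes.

127.5

In coordinates u = x + y, v = x − y the rectangle is axis-aligned; the map (x,y)→(u,v) scales areas by 2.
u-values: -8, -6, -7, 9, 3, 2; range = 9 − (-8) = 17.
v-values: 4, 0, 3, -5, 9, 10; range = 10 − (-5) = 15.
Area = (17 × 15) / 2 = 127.5.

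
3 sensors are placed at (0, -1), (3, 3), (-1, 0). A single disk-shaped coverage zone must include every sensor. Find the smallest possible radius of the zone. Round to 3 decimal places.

Call the three points A, B, C in the order given.
Side lengths²: AB² = 25, AC² = 2, BC² = 25.
Since BC² = 25 < 25 + 2 = 27, the triangle is acute, so the smallest enclosing circle is the circumcircle.
Circumcentre = (17/14, 17/14), r² = 625/98.
r = √(625/98) ≈ 2.525.

2.525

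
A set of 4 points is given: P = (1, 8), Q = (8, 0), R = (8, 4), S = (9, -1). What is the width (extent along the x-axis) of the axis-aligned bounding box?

max x = 9, min x = 1, so width = 8.

8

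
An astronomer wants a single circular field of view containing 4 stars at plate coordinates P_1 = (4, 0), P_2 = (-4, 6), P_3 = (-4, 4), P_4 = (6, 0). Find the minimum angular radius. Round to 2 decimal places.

A smallest enclosing disk is always determined by at most three of the input points on its boundary.
The farthest pair is P_2–P_4 with squared distance 136. The circle on this segment as diameter has centre (1, 3) and r² = 136/4 = 34.
Check P_1: distance² to centre = 18 ≤ 34, so it lies inside.
All remaining points lie in this disk, and no smaller disk contains both endpoints, so this is the minimum enclosing circle.
r = √34 ≈ 5.83.

5.83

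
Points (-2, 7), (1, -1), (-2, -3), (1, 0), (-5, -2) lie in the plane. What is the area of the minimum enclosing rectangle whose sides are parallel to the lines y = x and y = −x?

In coordinates u = x + y, v = x − y the rectangle is axis-aligned; the map (x,y)→(u,v) scales areas by 2.
u-values: 5, 0, -5, 1, -7; range = 5 − (-7) = 12.
v-values: -9, 2, 1, 1, -3; range = 2 − (-9) = 11.
Area = (12 × 11) / 2 = 66.

66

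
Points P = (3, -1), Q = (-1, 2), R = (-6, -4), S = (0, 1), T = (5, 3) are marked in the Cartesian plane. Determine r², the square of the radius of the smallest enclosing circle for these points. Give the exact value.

42.5

By Welzl's lemma the MEC is supported by two points (diametrically opposite) or three points (on a circumcircle).
The farthest pair is R–T with squared distance 170. The circle on this segment as diameter has centre (-0.5, -0.5) and r² = 170/4 = 42.5.
Check P: distance² to centre = 12.5 ≤ 42.5, so it lies inside.
All remaining points lie in this disk, and no smaller disk contains both endpoints, so this is the minimum enclosing circle.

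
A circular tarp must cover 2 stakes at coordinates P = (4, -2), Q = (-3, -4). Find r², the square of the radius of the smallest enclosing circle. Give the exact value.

13.25

The smallest circle enclosing two points has them as diameter endpoints.
Centre = midpoint = (0.5, -3); r² = |PQ|²/4 = 53/4 = 13.25.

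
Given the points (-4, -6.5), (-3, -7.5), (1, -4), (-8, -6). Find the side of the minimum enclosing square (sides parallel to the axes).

The bounding box has width 9 and height 3.5.
An axis-aligned square enclosing the set must have side ≥ max(width, height).
So the minimum side is max(9, 3.5) = 9.

9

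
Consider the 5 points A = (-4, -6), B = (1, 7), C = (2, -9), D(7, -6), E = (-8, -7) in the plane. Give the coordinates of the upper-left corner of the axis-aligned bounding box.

(-8, 7)

x-range [-8, 7], y-range [-9, 7].
The upper-left corner is (-8, 7).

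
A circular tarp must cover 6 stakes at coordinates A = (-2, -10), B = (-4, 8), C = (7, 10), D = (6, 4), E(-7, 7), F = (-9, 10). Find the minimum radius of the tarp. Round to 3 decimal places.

The minimum enclosing circle of a finite set is fixed by two of the points (as a diameter) or three (as a circumcircle).
The minimum enclosing circle is determined by three boundary points: A, C, F.
Their circumcentre is (-1, 1.575) with r² = 134.980625.
The farthest remaining point E is at distance² 65.430625 ≤ 134.980625.
r = √(134.980625) ≈ 11.618.

11.618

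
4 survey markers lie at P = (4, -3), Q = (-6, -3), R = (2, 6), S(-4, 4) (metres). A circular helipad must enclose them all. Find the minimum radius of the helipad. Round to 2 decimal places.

6.17

The minimum enclosing circle of a finite set is fixed by two of the points (as a diameter) or three (as a circumcircle).
The minimum enclosing circle is determined by three boundary points: P, Q, R.
Their circumcentre is (-1, 11/18) with r² = 12325/324.
The farthest remaining point S is at distance² 6637/324 ≤ 12325/324.
r = √(12325/324) ≈ 6.17.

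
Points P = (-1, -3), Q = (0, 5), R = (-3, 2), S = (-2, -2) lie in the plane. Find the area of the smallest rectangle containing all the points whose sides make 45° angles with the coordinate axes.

31.5

In coordinates u = x + y, v = x − y the rectangle is axis-aligned; the map (x,y)→(u,v) scales areas by 2.
u-values: -4, 5, -1, -4; range = 5 − (-4) = 9.
v-values: 2, -5, -5, 0; range = 2 − (-5) = 7.
Area = (9 × 7) / 2 = 31.5.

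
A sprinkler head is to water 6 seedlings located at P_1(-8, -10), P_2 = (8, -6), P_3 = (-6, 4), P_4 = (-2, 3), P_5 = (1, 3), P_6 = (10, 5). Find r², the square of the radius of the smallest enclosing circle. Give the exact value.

137.25

By Welzl's lemma the MEC is supported by two points (diametrically opposite) or three points (on a circumcircle).
The farthest pair is P_1–P_6 with squared distance 549. The circle on this segment as diameter has centre (1, -2.5) and r² = 549/4 = 137.25.
Check P_2: distance² to centre = 61.25 ≤ 137.25, so it lies inside.
All remaining points lie in this disk, and no smaller disk contains both endpoints, so this is the minimum enclosing circle.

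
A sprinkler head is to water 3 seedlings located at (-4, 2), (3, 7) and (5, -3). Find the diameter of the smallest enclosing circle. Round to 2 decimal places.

11.29

Call the three points A, B, C in the order given.
Side lengths²: AB² = 74, AC² = 106, BC² = 104.
Since AC² = 106 < 104 + 74 = 178, the triangle is acute, so the smallest enclosing circle is the circumcircle.
Circumcentre = (1.625, 1.525), r² = 31.86625.
Diameter = 2r = 2√(31.86625) ≈ 11.29.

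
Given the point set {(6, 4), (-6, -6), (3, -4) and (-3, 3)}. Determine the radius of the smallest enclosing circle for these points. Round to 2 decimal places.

7.81

A smallest enclosing disk is always determined by at most three of the input points on its boundary.
The farthest pair is (6, 4)–(-6, -6) with squared distance 244. The circle on this segment as diameter has centre (0, -1) and r² = 244/4 = 61.
Check (3, -4): distance² to centre = 18 ≤ 61, so it lies inside.
All remaining points lie in this disk, and no smaller disk contains both endpoints, so this is the minimum enclosing circle.
r = √61 ≈ 7.81.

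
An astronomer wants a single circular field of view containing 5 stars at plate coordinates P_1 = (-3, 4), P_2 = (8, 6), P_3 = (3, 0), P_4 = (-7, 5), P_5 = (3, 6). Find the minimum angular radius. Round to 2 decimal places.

A smallest enclosing disk is always determined by at most three of the input points on its boundary.
The farthest pair is P_2–P_4 with squared distance 226. The circle on this segment as diameter has centre (0.5, 5.5) and r² = 226/4 = 56.5.
Check P_1: distance² to centre = 14.5 ≤ 56.5, so it lies inside.
All remaining points lie in this disk, and no smaller disk contains both endpoints, so this is the minimum enclosing circle.
r = √(56.5) ≈ 7.52.

7.52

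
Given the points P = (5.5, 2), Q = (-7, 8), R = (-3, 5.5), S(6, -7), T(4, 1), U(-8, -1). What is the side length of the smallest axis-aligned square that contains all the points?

15

The bounding box has width 14 and height 15.
An axis-aligned square enclosing the set must have side ≥ max(width, height).
So the minimum side is max(14, 15) = 15.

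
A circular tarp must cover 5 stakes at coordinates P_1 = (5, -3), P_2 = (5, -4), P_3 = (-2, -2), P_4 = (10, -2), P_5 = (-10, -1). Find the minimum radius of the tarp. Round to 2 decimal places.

10.01

The minimum enclosing circle of a finite set is fixed by two of the points (as a diameter) or three (as a circumcircle).
The farthest pair is P_4–P_5 with squared distance 401. The circle on this segment as diameter has centre (0, -1.5) and r² = 401/4 = 100.25.
Check P_1: distance² to centre = 27.25 ≤ 100.25, so it lies inside.
All remaining points lie in this disk, and no smaller disk contains both endpoints, so this is the minimum enclosing circle.
r = √(100.25) ≈ 10.01.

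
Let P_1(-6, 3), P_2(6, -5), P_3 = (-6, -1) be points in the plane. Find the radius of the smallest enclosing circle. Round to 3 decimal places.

Side lengths²: P_1P_2² = 208, P_1P_3² = 16, P_2P_3² = 160.
Since P_1P_2² = 208 ≥ 160 + 16 = 176, the angle opposite P_1P_2 is not acute, so the smallest enclosing circle has P_1P_2 as diameter.
Centre = midpoint of P_1P_2 = (0, -1), r² = 208/4 = 52.
r = √52 ≈ 7.211.

7.211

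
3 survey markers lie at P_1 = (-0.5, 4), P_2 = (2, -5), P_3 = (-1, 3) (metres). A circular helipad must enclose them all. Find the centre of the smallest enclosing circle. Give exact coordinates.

Side lengths²: P_1P_2² = 87.25, P_1P_3² = 1.25, P_2P_3² = 73.
Since P_1P_2² = 87.25 ≥ 73 + 1.25 = 74.25, the angle opposite P_1P_2 is not acute, so the smallest enclosing circle has P_1P_2 as diameter.
Centre = midpoint of P_1P_2 = (0.75, -0.5), r² = 87.25/4 = 21.8125.
Centre = (0.75, -0.5).

(0.75, -0.5)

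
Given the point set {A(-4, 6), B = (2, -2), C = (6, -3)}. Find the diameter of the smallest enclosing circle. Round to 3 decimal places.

Side lengths²: AB² = 100, AC² = 181, BC² = 17.
Since AC² = 181 ≥ 100 + 17 = 117, the angle opposite AC is not acute, so the smallest enclosing circle has AC as diameter.
Centre = midpoint of AC = (1, 1.5), r² = 181/4 = 45.25.
Diameter = 2r = 2√(45.25) ≈ 13.454.

13.454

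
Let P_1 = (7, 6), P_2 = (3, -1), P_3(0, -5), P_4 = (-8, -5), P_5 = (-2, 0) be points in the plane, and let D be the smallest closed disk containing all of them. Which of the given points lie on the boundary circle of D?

P_1, P_4

The minimum enclosing circle of a finite set is fixed by two of the points (as a diameter) or three (as a circumcircle).
The farthest pair is P_1–P_4 with squared distance 346. The circle on this segment as diameter has centre (-0.5, 0.5) and r² = 346/4 = 86.5.
Check P_2: distance² to centre = 14.5 ≤ 86.5, so it lies inside.
All remaining points lie in this disk, and no smaller disk contains both endpoints, so this is the minimum enclosing circle.
The points at distance exactly r from the centre are P_1, P_4 — 2 points.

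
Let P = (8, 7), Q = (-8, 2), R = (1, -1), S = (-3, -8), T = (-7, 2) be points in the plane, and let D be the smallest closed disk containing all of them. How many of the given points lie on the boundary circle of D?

3

A smallest enclosing disk is always determined by at most three of the input points on its boundary.
The minimum enclosing circle is determined by three boundary points: P, Q, S.
Their circumcentre is (95/74, 29/74) with r² = 243065/2738.
The farthest remaining point T is at distance² 194965/2738 ≤ 243065/2738.
The points at distance exactly r from the centre are P, Q, S — 3 points.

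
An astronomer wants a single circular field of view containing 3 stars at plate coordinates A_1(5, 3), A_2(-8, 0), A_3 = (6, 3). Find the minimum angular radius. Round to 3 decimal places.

7.159

Side lengths²: A_1A_2² = 178, A_1A_3² = 1, A_2A_3² = 205.
Since A_2A_3² = 205 ≥ 178 + 1 = 179, the angle opposite A_2A_3 is not acute, so the smallest enclosing circle has A_2A_3 as diameter.
Centre = midpoint of A_2A_3 = (-1, 1.5), r² = 205/4 = 51.25.
r = √(51.25) ≈ 7.159.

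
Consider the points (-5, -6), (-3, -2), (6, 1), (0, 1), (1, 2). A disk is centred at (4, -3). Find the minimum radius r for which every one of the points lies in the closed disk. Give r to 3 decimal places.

9.487

The required radius is the distance from (4, -3) to the farthest point.
Squared distances: 90, 50, 20, 32, 34.
Maximum is 90, attained at (-5, -6).
r = √90 ≈ 9.487.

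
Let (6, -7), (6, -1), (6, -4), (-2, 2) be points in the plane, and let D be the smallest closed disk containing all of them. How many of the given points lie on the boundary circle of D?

2

The farthest pair is (6, -7)–(-2, 2) with squared distance 145. The circle on this segment as diameter has centre (2, -2.5) and r² = 145/4 = 36.25.
Check (6, -1): distance² to centre = 18.25 ≤ 36.25, so it lies inside.
All remaining points lie in this disk, and no smaller disk contains both endpoints, so this is the minimum enclosing circle.
The points at distance exactly r from the centre are (6, -7), (-2, 2) — 2 points.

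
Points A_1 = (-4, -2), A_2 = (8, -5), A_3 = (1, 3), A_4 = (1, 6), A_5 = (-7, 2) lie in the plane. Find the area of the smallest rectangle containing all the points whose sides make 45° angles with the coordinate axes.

In coordinates u = x + y, v = x − y the rectangle is axis-aligned; the map (x,y)→(u,v) scales areas by 2.
u-values: -6, 3, 4, 7, -5; range = 7 − (-6) = 13.
v-values: -2, 13, -2, -5, -9; range = 13 − (-9) = 22.
Area = (13 × 22) / 2 = 143.

143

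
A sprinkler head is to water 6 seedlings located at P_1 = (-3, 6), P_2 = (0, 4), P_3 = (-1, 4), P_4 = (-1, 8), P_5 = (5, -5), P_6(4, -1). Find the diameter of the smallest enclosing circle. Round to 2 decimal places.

14.32

By Welzl's lemma the MEC is supported by two points (diametrically opposite) or three points (on a circumcircle).
The farthest pair is P_4–P_5 with squared distance 205. The circle on this segment as diameter has centre (2, 1.5) and r² = 205/4 = 51.25.
Check P_1: distance² to centre = 45.25 ≤ 51.25, so it lies inside.
All remaining points lie in this disk, and no smaller disk contains both endpoints, so this is the minimum enclosing circle.
Diameter = 2r = 2√(51.25) ≈ 14.32.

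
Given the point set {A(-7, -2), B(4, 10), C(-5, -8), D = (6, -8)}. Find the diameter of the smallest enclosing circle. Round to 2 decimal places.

A smallest enclosing disk is always determined by at most three of the input points on its boundary.
The minimum enclosing circle is determined by three boundary points: B, C, D.
Their circumcentre is (0.5, 0.5) with r² = 102.5.
The farthest remaining point A is at distance² 62.5 ≤ 102.5.
Diameter = 2r = 2√(102.5) ≈ 20.25.

20.25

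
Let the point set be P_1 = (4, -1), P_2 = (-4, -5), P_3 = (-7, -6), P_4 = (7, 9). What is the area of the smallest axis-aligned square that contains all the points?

225

The bounding box has width 14 and height 15.
An axis-aligned square enclosing the set must have side ≥ max(width, height).
So the minimum side is max(14, 15) = 15.
Area = 15² = 225.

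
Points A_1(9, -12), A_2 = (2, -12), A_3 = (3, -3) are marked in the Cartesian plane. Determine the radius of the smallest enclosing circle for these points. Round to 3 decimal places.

Side lengths²: A_1A_2² = 49, A_1A_3² = 117, A_2A_3² = 82.
Since A_1A_3² = 117 < 82 + 49 = 131, the triangle is acute, so the smallest enclosing circle is the circumcircle.
Circumcentre = (5.5, -47/6), r² = 533/18.
r = √(533/18) ≈ 5.442.

5.442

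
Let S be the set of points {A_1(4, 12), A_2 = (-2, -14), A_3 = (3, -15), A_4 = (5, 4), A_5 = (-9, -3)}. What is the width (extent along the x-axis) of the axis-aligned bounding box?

max x = 5, min x = -9, so width = 14.

14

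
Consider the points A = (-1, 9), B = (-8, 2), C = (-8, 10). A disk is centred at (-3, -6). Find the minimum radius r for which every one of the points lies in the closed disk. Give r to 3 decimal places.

16.763

The required radius is the distance from (-3, -6) to the farthest point.
Squared distances: 229, 89, 281.
Maximum is 281, attained at C.
r = √281 ≈ 16.763.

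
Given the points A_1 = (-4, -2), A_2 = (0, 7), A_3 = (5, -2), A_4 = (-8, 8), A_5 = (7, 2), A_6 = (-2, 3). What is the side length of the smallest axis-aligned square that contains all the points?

15

The bounding box has width 15 and height 10.
An axis-aligned square enclosing the set must have side ≥ max(width, height).
So the minimum side is max(15, 10) = 15.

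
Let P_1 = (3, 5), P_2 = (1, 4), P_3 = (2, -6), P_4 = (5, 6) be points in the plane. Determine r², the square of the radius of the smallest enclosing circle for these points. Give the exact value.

38.25

The minimum enclosing circle of a finite set is fixed by two of the points (as a diameter) or three (as a circumcircle).
The farthest pair is P_3–P_4 with squared distance 153. The circle on this segment as diameter has centre (3.5, 0) and r² = 153/4 = 38.25.
Check P_1: distance² to centre = 25.25 ≤ 38.25, so it lies inside.
All remaining points lie in this disk, and no smaller disk contains both endpoints, so this is the minimum enclosing circle.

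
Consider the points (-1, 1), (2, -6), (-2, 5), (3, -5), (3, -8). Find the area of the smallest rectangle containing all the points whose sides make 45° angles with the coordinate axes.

In coordinates u = x + y, v = x − y the rectangle is axis-aligned; the map (x,y)→(u,v) scales areas by 2.
u-values: 0, -4, 3, -2, -5; range = 3 − (-5) = 8.
v-values: -2, 8, -7, 8, 11; range = 11 − (-7) = 18.
Area = (8 × 18) / 2 = 72.

72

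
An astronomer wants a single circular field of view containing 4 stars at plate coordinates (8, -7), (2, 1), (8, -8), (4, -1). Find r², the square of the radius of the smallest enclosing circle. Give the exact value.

The minimum enclosing circle of a finite set is fixed by two of the points (as a diameter) or three (as a circumcircle).
The farthest pair is (2, 1)–(8, -8) with squared distance 117. The circle on this segment as diameter has centre (5, -3.5) and r² = 117/4 = 29.25.
Check (8, -7): distance² to centre = 21.25 ≤ 29.25, so it lies inside.
All remaining points lie in this disk, and no smaller disk contains both endpoints, so this is the minimum enclosing circle.

29.25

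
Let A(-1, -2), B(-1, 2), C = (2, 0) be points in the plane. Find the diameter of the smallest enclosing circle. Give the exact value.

13/3

Side lengths²: AB² = 16, AC² = 13, BC² = 13.
Since AB² = 16 < 13 + 13 = 26, the triangle is acute, so the smallest enclosing circle is the circumcircle.
Circumcentre = (-1/6, 0), r² = 169/36.
Diameter = 2r = 2√(169/36) = 13/3.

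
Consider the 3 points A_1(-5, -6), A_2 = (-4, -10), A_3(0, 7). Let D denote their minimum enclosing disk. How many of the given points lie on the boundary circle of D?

Side lengths²: A_1A_2² = 17, A_1A_3² = 194, A_2A_3² = 305.
Since A_2A_3² = 305 ≥ 194 + 17 = 211, the angle opposite A_2A_3 is not acute, so the smallest enclosing circle has A_2A_3 as diameter.
Centre = midpoint of A_2A_3 = (-2, -1.5), r² = 305/4 = 76.25.
The points at distance exactly r from the centre are A_2, A_3 — 2 points.

2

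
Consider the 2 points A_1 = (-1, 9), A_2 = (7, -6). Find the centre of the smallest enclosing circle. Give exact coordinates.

The smallest circle enclosing two points has them as diameter endpoints.
Centre = midpoint = (3, 1.5); r² = |A_1A_2|²/4 = 289/4 = 72.25.
Centre = (3, 1.5).

(3, 1.5)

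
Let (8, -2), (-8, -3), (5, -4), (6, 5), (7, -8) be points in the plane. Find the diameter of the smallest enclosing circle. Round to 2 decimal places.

17.50

The minimum enclosing circle is determined by three boundary points: (-8, -3), (6, 5), (7, -8).
Their circumcentre is (13/19, -37/19) with r² = 27625/361.
The farthest remaining point (8, -2) is at distance² 19322/361 ≤ 27625/361.
Diameter = 2r = 2√(27625/361) ≈ 17.50.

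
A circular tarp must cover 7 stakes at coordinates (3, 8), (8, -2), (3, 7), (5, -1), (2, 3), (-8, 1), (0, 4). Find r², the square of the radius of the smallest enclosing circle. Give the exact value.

By Welzl's lemma the MEC is supported by two points (diametrically opposite) or three points (on a circumcircle).
The minimum enclosing circle is determined by three boundary points: (3, 8), (8, -2), (-8, 1).
Their circumcentre is (9/58, 19/58) with r² = 112625/1682.
The farthest remaining point (3, 7) is at distance² 88497/1682 ≤ 112625/1682.

112625/1682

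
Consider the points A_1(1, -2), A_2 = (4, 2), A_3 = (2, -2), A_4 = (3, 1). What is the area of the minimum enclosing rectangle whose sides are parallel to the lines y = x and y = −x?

In coordinates u = x + y, v = x − y the rectangle is axis-aligned; the map (x,y)→(u,v) scales areas by 2.
u-values: -1, 6, 0, 4; range = 6 − (-1) = 7.
v-values: 3, 2, 4, 2; range = 4 − 2 = 2.
Area = (7 × 2) / 2 = 7.

7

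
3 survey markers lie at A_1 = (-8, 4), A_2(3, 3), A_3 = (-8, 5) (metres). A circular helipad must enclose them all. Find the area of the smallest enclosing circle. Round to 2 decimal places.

Side lengths²: A_1A_2² = 122, A_1A_3² = 1, A_2A_3² = 125.
Since A_2A_3² = 125 ≥ 122 + 1 = 123, the angle opposite A_2A_3 is not acute, so the smallest enclosing circle has A_2A_3 as diameter.
Centre = midpoint of A_2A_3 = (-2.5, 4), r² = 125/4 = 31.25.
Area = π·r² = π·31.25 ≈ 98.17.

98.17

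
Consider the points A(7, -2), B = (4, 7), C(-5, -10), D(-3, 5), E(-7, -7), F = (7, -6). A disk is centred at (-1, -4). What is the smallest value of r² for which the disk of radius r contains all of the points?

The required radius is the distance from (-1, -4) to the farthest point.
Squared distances: 68, 146, 52, 85, 45, 68.
Maximum is 146, attained at B.

146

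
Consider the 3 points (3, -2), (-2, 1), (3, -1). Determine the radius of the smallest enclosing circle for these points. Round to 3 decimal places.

Call the three points A, B, C in the order given.
Side lengths²: AB² = 34, AC² = 1, BC² = 29.
Since AB² = 34 ≥ 29 + 1 = 30, the angle opposite AB is not acute, so the smallest enclosing circle has AB as diameter.
Centre = midpoint of AB = (0.5, -0.5), r² = 34/4 = 8.5.
r = √(8.5) ≈ 2.915.

2.915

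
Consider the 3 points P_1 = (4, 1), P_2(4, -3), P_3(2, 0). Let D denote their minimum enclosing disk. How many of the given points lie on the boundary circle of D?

3

Side lengths²: P_1P_2² = 16, P_1P_3² = 5, P_2P_3² = 13.
Since P_1P_2² = 16 < 13 + 5 = 18, the triangle is acute, so the smallest enclosing circle is the circumcircle.
Circumcentre = (3.75, -1), r² = 4.0625.
The points at distance exactly r from the centre are P_1, P_2, P_3 — 3 points.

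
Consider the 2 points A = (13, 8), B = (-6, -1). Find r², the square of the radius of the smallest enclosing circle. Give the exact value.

The smallest circle enclosing two points has them as diameter endpoints.
Centre = midpoint = (3.5, 3.5); r² = |AB|²/4 = 442/4 = 110.5.

110.5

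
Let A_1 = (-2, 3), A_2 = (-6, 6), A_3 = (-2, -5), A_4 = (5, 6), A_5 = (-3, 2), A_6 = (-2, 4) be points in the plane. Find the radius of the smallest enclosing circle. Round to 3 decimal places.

The minimum enclosing circle of a finite set is fixed by two of the points (as a diameter) or three (as a circumcircle).
The minimum enclosing circle is determined by three boundary points: A_2, A_3, A_4.
Their circumcentre is (-0.5, 39/22) with r² = 11645/242.
The farthest remaining point A_6 is at distance² 1745/242 ≤ 11645/242.
r = √(11645/242) ≈ 6.937.

6.937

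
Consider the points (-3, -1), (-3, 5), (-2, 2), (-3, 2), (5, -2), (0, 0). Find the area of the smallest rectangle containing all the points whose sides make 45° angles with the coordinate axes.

52.5

In coordinates u = x + y, v = x − y the rectangle is axis-aligned; the map (x,y)→(u,v) scales areas by 2.
u-values: -4, 2, 0, -1, 3, 0; range = 3 − (-4) = 7.
v-values: -2, -8, -4, -5, 7, 0; range = 7 − (-8) = 15.
Area = (7 × 15) / 2 = 52.5.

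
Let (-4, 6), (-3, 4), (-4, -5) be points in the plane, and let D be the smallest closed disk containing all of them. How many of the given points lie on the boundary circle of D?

Call the three points A, B, C in the order given.
Side lengths²: AB² = 5, AC² = 121, BC² = 82.
Since AC² = 121 ≥ 82 + 5 = 87, the angle opposite AC is not acute, so the smallest enclosing circle has AC as diameter.
Centre = midpoint of AC = (-4, 0.5), r² = 121/4 = 30.25.
The points at distance exactly r from the centre are (-4, 6), (-4, -5) — 2 points.

2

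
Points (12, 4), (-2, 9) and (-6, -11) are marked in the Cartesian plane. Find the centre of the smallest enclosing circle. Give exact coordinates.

Call the three points A, B, C in the order given.
Side lengths²: AB² = 221, AC² = 549, BC² = 416.
Since AC² = 549 < 416 + 221 = 637, the triangle is acute, so the smallest enclosing circle is the circumcircle.
Circumcentre = (1.9, -2.18), r² = 140.2024.
Centre = (1.9, -2.18).

(1.9, -2.18)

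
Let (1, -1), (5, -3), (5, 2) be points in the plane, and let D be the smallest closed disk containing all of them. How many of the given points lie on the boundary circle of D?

Call the three points A, B, C in the order given.
Side lengths²: AB² = 20, AC² = 25, BC² = 25.
Since BC² = 25 < 25 + 20 = 45, the triangle is acute, so the smallest enclosing circle is the circumcircle.
Circumcentre = (3.75, -0.5), r² = 7.8125.
The points at distance exactly r from the centre are (1, -1), (5, -3), (5, 2) — 3 points.

3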